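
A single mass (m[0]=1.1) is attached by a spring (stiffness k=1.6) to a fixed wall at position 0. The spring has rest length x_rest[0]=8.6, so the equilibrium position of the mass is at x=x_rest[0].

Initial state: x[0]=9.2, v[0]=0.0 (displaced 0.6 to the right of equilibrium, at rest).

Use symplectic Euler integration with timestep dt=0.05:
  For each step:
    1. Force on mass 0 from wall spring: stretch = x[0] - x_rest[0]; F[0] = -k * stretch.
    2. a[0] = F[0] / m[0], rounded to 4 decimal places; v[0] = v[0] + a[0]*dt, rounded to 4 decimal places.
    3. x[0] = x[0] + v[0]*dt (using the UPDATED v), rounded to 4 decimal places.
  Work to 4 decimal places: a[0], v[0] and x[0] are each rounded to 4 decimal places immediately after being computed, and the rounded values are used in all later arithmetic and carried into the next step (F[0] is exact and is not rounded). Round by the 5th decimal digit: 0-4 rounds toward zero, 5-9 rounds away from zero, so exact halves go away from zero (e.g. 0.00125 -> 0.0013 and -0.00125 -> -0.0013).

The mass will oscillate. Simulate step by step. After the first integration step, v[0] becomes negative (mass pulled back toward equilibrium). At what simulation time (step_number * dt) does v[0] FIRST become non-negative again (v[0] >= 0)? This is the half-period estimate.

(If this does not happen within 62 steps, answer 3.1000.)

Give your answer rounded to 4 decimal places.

Step 0: x=[9.2000] v=[0.0000]
Step 1: x=[9.1978] v=[-0.0436]
Step 2: x=[9.1934] v=[-0.0871]
Step 3: x=[9.1869] v=[-0.1303]
Step 4: x=[9.1783] v=[-0.1730]
Step 5: x=[9.1675] v=[-0.2151]
Step 6: x=[9.1547] v=[-0.2564]
Step 7: x=[9.1399] v=[-0.2967]
Step 8: x=[9.1231] v=[-0.3360]
Step 9: x=[9.1044] v=[-0.3740]
Step 10: x=[9.0839] v=[-0.4107]
Step 11: x=[9.0616] v=[-0.4459]
Step 12: x=[9.0376] v=[-0.4795]
Step 13: x=[9.0120] v=[-0.5113]
Step 14: x=[8.9849] v=[-0.5413]
Step 15: x=[8.9564] v=[-0.5693]
Step 16: x=[8.9266] v=[-0.5952]
Step 17: x=[8.8957] v=[-0.6190]
Step 18: x=[8.8637] v=[-0.6405]
Step 19: x=[8.8307] v=[-0.6597]
Step 20: x=[8.7969] v=[-0.6765]
Step 21: x=[8.7624] v=[-0.6908]
Step 22: x=[8.7273] v=[-0.7026]
Step 23: x=[8.6917] v=[-0.7119]
Step 24: x=[8.6558] v=[-0.7186]
Step 25: x=[8.6197] v=[-0.7227]
Step 26: x=[8.5835] v=[-0.7241]
Step 27: x=[8.5474] v=[-0.7229]
Step 28: x=[8.5114] v=[-0.7191]
Step 29: x=[8.4758] v=[-0.7127]
Step 30: x=[8.4406] v=[-0.7037]
Step 31: x=[8.4060] v=[-0.6921]
Step 32: x=[8.3721] v=[-0.6780]
Step 33: x=[8.3390] v=[-0.6614]
Step 34: x=[8.3069] v=[-0.6424]
Step 35: x=[8.2758] v=[-0.6211]
Step 36: x=[8.2459] v=[-0.5975]
Step 37: x=[8.2173] v=[-0.5717]
Step 38: x=[8.1901] v=[-0.5439]
Step 39: x=[8.1644] v=[-0.5141]
Step 40: x=[8.1403] v=[-0.4824]
Step 41: x=[8.1179] v=[-0.4490]
Step 42: x=[8.0972] v=[-0.4139]
Step 43: x=[8.0783] v=[-0.3773]
Step 44: x=[8.0613] v=[-0.3394]
Step 45: x=[8.0463] v=[-0.3002]
Step 46: x=[8.0333] v=[-0.2599]
Step 47: x=[8.0224] v=[-0.2187]
Step 48: x=[8.0136] v=[-0.1767]
Step 49: x=[8.0069] v=[-0.1341]
Step 50: x=[8.0024] v=[-0.0910]
Step 51: x=[8.0000] v=[-0.0475]
Step 52: x=[7.9998] v=[-0.0039]
Step 53: x=[8.0018] v=[0.0398]
First v>=0 after going negative at step 53, time=2.6500

Answer: 2.6500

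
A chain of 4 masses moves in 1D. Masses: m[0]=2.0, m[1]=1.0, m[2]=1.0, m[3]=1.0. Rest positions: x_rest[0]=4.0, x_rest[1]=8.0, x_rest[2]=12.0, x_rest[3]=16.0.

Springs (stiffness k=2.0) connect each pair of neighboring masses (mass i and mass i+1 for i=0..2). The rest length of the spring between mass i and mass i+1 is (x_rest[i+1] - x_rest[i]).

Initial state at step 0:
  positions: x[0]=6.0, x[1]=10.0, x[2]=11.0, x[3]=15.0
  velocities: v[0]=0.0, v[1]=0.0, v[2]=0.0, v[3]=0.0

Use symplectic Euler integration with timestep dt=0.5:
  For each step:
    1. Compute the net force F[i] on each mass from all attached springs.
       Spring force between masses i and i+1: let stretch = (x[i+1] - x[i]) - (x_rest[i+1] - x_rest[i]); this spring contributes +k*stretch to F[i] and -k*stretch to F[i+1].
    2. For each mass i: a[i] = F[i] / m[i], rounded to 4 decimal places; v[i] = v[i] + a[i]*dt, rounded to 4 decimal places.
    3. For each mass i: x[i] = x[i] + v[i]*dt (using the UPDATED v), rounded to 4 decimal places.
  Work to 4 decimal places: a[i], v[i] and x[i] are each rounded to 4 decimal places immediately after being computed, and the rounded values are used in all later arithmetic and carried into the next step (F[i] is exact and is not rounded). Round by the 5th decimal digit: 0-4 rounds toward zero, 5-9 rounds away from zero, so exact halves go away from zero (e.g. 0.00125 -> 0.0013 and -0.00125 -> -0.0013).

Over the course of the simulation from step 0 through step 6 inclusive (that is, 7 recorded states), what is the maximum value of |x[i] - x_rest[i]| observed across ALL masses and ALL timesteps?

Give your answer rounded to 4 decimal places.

Step 0: x=[6.0000 10.0000 11.0000 15.0000] v=[0.0000 0.0000 0.0000 0.0000]
Step 1: x=[6.0000 8.5000 12.5000 15.0000] v=[0.0000 -3.0000 3.0000 0.0000]
Step 2: x=[5.6250 7.7500 13.2500 15.7500] v=[-0.7500 -1.5000 1.5000 1.5000]
Step 3: x=[4.7813 8.6875 12.5000 17.2500] v=[-1.6875 1.8750 -1.5000 3.0000]
Step 4: x=[3.9141 9.5782 12.2188 18.3750] v=[-1.7344 1.7813 -0.5625 2.2500]
Step 5: x=[3.4629 8.9571 13.6954 18.4219] v=[-0.9024 -1.2422 2.9531 0.0938]
Step 6: x=[3.3853 7.9581 15.1661 18.1056] v=[-0.1553 -1.9981 2.9413 -0.6327]
Max displacement = 3.1661

Answer: 3.1661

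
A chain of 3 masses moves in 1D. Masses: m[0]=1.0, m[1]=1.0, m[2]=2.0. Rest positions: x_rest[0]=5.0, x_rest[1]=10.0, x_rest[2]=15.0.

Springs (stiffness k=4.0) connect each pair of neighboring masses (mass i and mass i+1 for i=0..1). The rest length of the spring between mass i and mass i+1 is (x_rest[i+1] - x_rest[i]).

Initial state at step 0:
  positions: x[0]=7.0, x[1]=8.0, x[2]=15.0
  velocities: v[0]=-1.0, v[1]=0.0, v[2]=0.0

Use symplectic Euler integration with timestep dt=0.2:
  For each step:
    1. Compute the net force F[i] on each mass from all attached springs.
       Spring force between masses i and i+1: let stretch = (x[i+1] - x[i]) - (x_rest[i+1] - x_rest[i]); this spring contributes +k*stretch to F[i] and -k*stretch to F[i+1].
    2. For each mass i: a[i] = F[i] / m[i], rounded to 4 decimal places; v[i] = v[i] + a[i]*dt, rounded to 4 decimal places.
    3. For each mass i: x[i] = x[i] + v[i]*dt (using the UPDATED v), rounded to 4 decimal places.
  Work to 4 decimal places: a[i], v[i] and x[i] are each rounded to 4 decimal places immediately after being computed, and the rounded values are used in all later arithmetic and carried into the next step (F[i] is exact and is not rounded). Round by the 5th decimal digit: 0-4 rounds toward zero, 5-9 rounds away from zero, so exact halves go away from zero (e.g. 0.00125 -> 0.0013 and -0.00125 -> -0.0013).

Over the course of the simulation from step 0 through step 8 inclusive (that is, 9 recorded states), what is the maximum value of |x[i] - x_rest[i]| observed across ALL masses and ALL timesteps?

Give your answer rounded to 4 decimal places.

Answer: 2.7960

Derivation:
Step 0: x=[7.0000 8.0000 15.0000] v=[-1.0000 0.0000 0.0000]
Step 1: x=[6.1600 8.9600 14.8400] v=[-4.2000 4.8000 -0.8000]
Step 2: x=[4.9680 10.4128 14.6096] v=[-5.9600 7.2640 -1.1520]
Step 3: x=[3.8472 11.6659 14.4435] v=[-5.6042 6.2656 -0.8307]
Step 4: x=[3.1774 12.1124 14.4552] v=[-3.3492 2.2327 0.0583]
Step 5: x=[3.1372 11.5042 14.6794] v=[-0.2012 -3.0411 1.1212]
Step 6: x=[3.6357 10.0653 15.0496] v=[2.4924 -7.1945 1.8511]
Step 7: x=[4.3629 8.3952 15.4211] v=[3.6361 -8.3507 1.8574]
Step 8: x=[4.9353 7.2040 15.6305] v=[2.8619 -5.9558 1.0470]
Max displacement = 2.7960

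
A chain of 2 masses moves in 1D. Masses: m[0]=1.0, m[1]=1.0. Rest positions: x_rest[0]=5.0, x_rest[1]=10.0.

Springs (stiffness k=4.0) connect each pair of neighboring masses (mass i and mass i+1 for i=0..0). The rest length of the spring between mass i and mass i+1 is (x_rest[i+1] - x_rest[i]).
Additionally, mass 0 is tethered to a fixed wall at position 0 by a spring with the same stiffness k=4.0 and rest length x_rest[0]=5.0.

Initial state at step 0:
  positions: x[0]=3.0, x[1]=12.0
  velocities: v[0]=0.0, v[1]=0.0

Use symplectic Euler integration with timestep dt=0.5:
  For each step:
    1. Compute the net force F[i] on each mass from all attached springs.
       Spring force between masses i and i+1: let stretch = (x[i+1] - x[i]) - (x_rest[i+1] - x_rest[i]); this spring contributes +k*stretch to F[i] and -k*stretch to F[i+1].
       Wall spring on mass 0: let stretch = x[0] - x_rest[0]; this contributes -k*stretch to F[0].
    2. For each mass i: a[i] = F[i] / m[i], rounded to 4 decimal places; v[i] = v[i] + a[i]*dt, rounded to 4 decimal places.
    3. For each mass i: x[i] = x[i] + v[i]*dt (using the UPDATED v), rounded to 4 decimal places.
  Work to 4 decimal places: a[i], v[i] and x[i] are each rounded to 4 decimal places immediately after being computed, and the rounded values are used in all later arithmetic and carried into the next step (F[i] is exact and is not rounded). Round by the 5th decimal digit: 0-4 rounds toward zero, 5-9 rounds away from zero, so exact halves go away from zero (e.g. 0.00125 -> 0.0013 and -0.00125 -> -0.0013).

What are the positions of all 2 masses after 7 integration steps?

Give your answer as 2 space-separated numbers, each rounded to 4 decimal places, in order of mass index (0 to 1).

Step 0: x=[3.0000 12.0000] v=[0.0000 0.0000]
Step 1: x=[9.0000 8.0000] v=[12.0000 -8.0000]
Step 2: x=[5.0000 10.0000] v=[-8.0000 4.0000]
Step 3: x=[1.0000 12.0000] v=[-8.0000 4.0000]
Step 4: x=[7.0000 8.0000] v=[12.0000 -8.0000]
Step 5: x=[7.0000 8.0000] v=[0.0000 0.0000]
Step 6: x=[1.0000 12.0000] v=[-12.0000 8.0000]
Step 7: x=[5.0000 10.0000] v=[8.0000 -4.0000]

Answer: 5.0000 10.0000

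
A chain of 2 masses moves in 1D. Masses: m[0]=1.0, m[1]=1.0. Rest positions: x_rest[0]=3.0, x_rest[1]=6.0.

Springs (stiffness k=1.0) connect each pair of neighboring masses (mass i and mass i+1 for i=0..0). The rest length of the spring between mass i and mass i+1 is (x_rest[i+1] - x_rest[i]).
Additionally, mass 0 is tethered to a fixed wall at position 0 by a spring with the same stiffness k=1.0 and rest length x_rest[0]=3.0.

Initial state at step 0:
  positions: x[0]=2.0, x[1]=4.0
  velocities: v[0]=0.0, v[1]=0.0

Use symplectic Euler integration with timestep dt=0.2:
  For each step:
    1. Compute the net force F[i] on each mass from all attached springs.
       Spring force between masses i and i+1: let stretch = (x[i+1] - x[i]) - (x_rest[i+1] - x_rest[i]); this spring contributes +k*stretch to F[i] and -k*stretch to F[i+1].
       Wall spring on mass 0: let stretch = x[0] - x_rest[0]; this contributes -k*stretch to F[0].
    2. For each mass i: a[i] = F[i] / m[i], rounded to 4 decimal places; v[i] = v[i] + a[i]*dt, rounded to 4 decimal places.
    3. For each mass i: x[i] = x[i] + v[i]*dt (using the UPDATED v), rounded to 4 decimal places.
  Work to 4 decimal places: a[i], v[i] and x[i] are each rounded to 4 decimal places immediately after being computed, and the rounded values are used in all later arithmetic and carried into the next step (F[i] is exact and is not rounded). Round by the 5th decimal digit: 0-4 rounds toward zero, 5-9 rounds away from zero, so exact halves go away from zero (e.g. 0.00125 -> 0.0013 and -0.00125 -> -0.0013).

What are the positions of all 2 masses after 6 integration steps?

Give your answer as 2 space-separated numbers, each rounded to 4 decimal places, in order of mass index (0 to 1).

Step 0: x=[2.0000 4.0000] v=[0.0000 0.0000]
Step 1: x=[2.0000 4.0400] v=[0.0000 0.2000]
Step 2: x=[2.0016 4.1184] v=[0.0080 0.3920]
Step 3: x=[2.0078 4.2321] v=[0.0310 0.5686]
Step 4: x=[2.0227 4.3768] v=[0.0743 0.7237]
Step 5: x=[2.0508 4.5474] v=[0.1406 0.8529]
Step 6: x=[2.0968 4.7381] v=[0.2298 0.9536]

Answer: 2.0968 4.7381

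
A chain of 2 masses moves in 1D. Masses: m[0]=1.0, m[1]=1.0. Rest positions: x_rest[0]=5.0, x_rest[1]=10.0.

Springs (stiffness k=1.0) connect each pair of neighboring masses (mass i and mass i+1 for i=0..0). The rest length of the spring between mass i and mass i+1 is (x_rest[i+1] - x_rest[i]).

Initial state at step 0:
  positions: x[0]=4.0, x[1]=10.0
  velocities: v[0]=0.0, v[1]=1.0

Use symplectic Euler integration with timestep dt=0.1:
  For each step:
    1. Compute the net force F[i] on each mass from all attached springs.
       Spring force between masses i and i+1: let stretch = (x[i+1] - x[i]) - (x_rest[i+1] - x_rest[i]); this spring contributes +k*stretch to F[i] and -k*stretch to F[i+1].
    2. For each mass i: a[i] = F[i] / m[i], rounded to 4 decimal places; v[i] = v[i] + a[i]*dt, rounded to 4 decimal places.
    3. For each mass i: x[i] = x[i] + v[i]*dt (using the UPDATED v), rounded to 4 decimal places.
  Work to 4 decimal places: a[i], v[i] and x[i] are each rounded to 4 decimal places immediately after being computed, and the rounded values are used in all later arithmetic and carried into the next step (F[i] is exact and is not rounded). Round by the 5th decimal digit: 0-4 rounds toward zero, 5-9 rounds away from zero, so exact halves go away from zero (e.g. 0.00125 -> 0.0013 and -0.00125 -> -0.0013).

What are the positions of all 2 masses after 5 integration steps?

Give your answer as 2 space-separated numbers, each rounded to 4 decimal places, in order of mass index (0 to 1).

Step 0: x=[4.0000 10.0000] v=[0.0000 1.0000]
Step 1: x=[4.0100 10.0900] v=[0.1000 0.9000]
Step 2: x=[4.0308 10.1692] v=[0.2080 0.7920]
Step 3: x=[4.0630 10.2370] v=[0.3218 0.6782]
Step 4: x=[4.1069 10.2931] v=[0.4392 0.5608]
Step 5: x=[4.1627 10.3373] v=[0.5578 0.4422]

Answer: 4.1627 10.3373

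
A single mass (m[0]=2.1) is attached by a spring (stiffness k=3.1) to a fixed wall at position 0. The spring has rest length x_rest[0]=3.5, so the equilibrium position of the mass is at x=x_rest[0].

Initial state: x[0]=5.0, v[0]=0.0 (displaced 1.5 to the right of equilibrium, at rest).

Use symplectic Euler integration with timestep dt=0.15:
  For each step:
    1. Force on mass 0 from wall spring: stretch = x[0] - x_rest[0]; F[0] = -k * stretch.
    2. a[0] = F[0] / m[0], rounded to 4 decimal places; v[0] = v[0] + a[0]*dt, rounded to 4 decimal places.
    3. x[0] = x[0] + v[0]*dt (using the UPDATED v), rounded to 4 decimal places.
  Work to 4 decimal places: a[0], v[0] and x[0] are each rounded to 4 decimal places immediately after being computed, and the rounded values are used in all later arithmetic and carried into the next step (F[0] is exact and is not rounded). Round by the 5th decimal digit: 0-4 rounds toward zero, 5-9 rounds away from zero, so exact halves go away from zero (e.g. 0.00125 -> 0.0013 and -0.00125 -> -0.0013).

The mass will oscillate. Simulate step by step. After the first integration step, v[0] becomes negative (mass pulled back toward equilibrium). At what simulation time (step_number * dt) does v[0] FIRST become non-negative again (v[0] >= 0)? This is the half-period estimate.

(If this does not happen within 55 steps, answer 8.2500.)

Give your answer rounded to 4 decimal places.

Answer: 2.7000

Derivation:
Step 0: x=[5.0000] v=[0.0000]
Step 1: x=[4.9502] v=[-0.3321]
Step 2: x=[4.8522] v=[-0.6532]
Step 3: x=[4.7093] v=[-0.9526]
Step 4: x=[4.5262] v=[-1.2204]
Step 5: x=[4.3091] v=[-1.4476]
Step 6: x=[4.0651] v=[-1.6268]
Step 7: x=[3.8023] v=[-1.7519]
Step 8: x=[3.5295] v=[-1.8188]
Step 9: x=[3.2557] v=[-1.8253]
Step 10: x=[2.9900] v=[-1.7712]
Step 11: x=[2.7413] v=[-1.6583]
Step 12: x=[2.5178] v=[-1.4903]
Step 13: x=[2.3269] v=[-1.2728]
Step 14: x=[2.1750] v=[-1.0130]
Step 15: x=[2.0671] v=[-0.7196]
Step 16: x=[2.0068] v=[-0.4023]
Step 17: x=[1.9960] v=[-0.0717]
Step 18: x=[2.0352] v=[0.2613]
First v>=0 after going negative at step 18, time=2.7000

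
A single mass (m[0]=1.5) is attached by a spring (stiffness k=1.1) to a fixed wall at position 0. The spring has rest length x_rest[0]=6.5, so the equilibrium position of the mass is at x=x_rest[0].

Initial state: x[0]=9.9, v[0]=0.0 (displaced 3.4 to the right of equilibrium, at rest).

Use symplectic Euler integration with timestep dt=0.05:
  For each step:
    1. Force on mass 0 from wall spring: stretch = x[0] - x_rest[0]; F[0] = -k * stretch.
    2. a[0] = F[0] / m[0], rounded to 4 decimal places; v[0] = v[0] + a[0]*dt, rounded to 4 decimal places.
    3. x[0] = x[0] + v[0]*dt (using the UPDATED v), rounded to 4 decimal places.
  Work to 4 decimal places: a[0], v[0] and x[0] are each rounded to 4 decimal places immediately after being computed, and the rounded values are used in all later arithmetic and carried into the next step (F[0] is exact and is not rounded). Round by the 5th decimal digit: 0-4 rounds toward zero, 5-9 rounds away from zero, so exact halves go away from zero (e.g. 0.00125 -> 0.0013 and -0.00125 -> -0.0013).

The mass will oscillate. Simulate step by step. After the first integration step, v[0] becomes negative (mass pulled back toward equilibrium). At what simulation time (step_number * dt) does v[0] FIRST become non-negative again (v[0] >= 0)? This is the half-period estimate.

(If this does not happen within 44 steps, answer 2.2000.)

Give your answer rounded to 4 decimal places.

Step 0: x=[9.9000] v=[0.0000]
Step 1: x=[9.8938] v=[-0.1247]
Step 2: x=[9.8813] v=[-0.2491]
Step 3: x=[9.8626] v=[-0.3731]
Step 4: x=[9.8378] v=[-0.4964]
Step 5: x=[9.8069] v=[-0.6188]
Step 6: x=[9.7699] v=[-0.7401]
Step 7: x=[9.7269] v=[-0.8600]
Step 8: x=[9.6780] v=[-0.9783]
Step 9: x=[9.6233] v=[-1.0948]
Step 10: x=[9.5628] v=[-1.2093]
Step 11: x=[9.4967] v=[-1.3216]
Step 12: x=[9.4251] v=[-1.4315]
Step 13: x=[9.3482] v=[-1.5388]
Step 14: x=[9.2660] v=[-1.6432]
Step 15: x=[9.1788] v=[-1.7446]
Step 16: x=[9.0867] v=[-1.8428]
Step 17: x=[8.9898] v=[-1.9376]
Step 18: x=[8.8884] v=[-2.0289]
Step 19: x=[8.7826] v=[-2.1165]
Step 20: x=[8.6726] v=[-2.2002]
Step 21: x=[8.5586] v=[-2.2799]
Step 22: x=[8.4408] v=[-2.3554]
Step 23: x=[8.3195] v=[-2.4266]
Step 24: x=[8.1948] v=[-2.4933]
Step 25: x=[8.0670] v=[-2.5554]
Step 26: x=[7.9364] v=[-2.6129]
Step 27: x=[7.8031] v=[-2.6656]
Step 28: x=[7.6674] v=[-2.7134]
Step 29: x=[7.5296] v=[-2.7562]
Step 30: x=[7.3899] v=[-2.7940]
Step 31: x=[7.2486] v=[-2.8266]
Step 32: x=[7.1059] v=[-2.8541]
Step 33: x=[6.9621] v=[-2.8763]
Step 34: x=[6.8174] v=[-2.8932]
Step 35: x=[6.6722] v=[-2.9048]
Step 36: x=[6.5266] v=[-2.9111]
Step 37: x=[6.3810] v=[-2.9121]
Step 38: x=[6.2356] v=[-2.9077]
Step 39: x=[6.0907] v=[-2.8980]
Step 40: x=[5.9466] v=[-2.8830]
Step 41: x=[5.8035] v=[-2.8627]
Step 42: x=[5.6616] v=[-2.8372]
Step 43: x=[5.5213] v=[-2.8065]
Step 44: x=[5.3828] v=[-2.7706]
v[0] did not become non-negative within 44 steps; using fallback time=2.2000

Answer: 2.2000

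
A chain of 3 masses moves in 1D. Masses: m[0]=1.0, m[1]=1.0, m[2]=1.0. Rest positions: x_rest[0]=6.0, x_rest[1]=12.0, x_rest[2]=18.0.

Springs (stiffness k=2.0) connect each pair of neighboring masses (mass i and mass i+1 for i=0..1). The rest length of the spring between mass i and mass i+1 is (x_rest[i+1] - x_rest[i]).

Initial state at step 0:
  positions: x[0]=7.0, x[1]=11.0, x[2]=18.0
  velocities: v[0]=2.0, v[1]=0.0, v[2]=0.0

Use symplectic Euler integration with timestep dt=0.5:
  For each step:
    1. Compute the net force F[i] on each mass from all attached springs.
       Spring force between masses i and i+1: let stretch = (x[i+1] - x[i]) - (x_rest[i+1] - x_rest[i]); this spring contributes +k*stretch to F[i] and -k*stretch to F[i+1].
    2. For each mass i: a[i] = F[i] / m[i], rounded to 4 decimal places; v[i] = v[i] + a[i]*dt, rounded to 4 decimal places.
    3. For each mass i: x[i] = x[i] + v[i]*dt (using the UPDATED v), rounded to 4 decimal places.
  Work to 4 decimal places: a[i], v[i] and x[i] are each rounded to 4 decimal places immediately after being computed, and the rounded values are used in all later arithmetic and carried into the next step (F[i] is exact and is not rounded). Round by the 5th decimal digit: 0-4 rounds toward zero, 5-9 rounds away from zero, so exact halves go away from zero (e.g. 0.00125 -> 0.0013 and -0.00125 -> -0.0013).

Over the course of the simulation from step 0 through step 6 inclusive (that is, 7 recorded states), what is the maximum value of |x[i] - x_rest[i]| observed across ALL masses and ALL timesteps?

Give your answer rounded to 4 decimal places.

Answer: 2.7813

Derivation:
Step 0: x=[7.0000 11.0000 18.0000] v=[2.0000 0.0000 0.0000]
Step 1: x=[7.0000 12.5000 17.5000] v=[0.0000 3.0000 -1.0000]
Step 2: x=[6.7500 13.7500 17.5000] v=[-0.5000 2.5000 0.0000]
Step 3: x=[7.0000 13.3750 18.6250] v=[0.5000 -0.7500 2.2500]
Step 4: x=[7.4375 12.4375 20.1250] v=[0.8750 -1.8750 3.0000]
Step 5: x=[7.3750 12.8438 20.7813] v=[-0.1250 0.8125 1.3125]
Step 6: x=[7.0469 14.4844 20.4688] v=[-0.6562 3.2812 -0.6250]
Max displacement = 2.7813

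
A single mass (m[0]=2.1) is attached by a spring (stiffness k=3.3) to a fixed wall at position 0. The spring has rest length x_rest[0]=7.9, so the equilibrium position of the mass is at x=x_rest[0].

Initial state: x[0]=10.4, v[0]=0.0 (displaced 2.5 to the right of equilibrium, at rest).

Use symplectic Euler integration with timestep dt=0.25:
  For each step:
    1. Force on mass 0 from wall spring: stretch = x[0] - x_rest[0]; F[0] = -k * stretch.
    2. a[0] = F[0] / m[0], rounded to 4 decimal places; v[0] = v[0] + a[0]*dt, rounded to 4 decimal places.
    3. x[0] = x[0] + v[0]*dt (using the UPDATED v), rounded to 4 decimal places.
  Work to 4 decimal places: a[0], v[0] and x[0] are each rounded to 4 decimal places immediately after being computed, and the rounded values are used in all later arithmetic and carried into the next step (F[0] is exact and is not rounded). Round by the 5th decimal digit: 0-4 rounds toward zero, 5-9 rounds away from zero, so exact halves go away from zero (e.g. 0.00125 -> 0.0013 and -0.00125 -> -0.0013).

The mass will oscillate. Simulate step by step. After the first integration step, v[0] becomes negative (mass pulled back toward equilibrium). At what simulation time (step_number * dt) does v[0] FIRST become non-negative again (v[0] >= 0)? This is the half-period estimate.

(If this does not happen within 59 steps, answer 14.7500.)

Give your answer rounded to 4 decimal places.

Answer: 2.5000

Derivation:
Step 0: x=[10.4000] v=[0.0000]
Step 1: x=[10.1545] v=[-0.9822]
Step 2: x=[9.6875] v=[-1.8679]
Step 3: x=[9.0450] v=[-2.5701]
Step 4: x=[8.2900] v=[-3.0199]
Step 5: x=[7.4967] v=[-3.1731]
Step 6: x=[6.7430] v=[-3.0147]
Step 7: x=[6.1030] v=[-2.5602]
Step 8: x=[5.6395] v=[-1.8542]
Step 9: x=[5.3980] v=[-0.9662]
Step 10: x=[5.4022] v=[0.0167]
First v>=0 after going negative at step 10, time=2.5000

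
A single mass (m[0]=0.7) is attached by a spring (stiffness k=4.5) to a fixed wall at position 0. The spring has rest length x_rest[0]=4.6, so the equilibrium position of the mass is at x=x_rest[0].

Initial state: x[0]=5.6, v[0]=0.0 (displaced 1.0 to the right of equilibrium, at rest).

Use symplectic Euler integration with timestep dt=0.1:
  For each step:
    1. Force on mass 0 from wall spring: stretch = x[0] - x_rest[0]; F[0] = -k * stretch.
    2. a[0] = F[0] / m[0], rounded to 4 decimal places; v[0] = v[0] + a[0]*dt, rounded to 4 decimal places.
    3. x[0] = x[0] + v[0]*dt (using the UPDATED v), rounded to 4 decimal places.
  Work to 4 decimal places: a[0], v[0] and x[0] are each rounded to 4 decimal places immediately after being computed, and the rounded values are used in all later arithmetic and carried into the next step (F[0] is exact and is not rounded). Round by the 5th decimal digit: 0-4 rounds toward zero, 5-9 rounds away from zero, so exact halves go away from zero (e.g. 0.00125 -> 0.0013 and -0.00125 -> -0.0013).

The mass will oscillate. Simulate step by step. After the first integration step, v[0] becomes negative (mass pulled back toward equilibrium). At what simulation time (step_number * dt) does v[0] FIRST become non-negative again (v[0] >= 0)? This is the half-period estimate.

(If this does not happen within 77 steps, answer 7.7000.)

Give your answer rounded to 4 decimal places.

Answer: 1.3000

Derivation:
Step 0: x=[5.6000] v=[0.0000]
Step 1: x=[5.5357] v=[-0.6429]
Step 2: x=[5.4113] v=[-1.2444]
Step 3: x=[5.2347] v=[-1.7660]
Step 4: x=[5.0173] v=[-2.1740]
Step 5: x=[4.7731] v=[-2.4423]
Step 6: x=[4.5177] v=[-2.5536]
Step 7: x=[4.2676] v=[-2.5007]
Step 8: x=[4.0389] v=[-2.2870]
Step 9: x=[3.8463] v=[-1.9263]
Step 10: x=[3.7021] v=[-1.4418]
Step 11: x=[3.6156] v=[-0.8646]
Step 12: x=[3.5924] v=[-0.2318]
Step 13: x=[3.6340] v=[0.4159]
First v>=0 after going negative at step 13, time=1.3000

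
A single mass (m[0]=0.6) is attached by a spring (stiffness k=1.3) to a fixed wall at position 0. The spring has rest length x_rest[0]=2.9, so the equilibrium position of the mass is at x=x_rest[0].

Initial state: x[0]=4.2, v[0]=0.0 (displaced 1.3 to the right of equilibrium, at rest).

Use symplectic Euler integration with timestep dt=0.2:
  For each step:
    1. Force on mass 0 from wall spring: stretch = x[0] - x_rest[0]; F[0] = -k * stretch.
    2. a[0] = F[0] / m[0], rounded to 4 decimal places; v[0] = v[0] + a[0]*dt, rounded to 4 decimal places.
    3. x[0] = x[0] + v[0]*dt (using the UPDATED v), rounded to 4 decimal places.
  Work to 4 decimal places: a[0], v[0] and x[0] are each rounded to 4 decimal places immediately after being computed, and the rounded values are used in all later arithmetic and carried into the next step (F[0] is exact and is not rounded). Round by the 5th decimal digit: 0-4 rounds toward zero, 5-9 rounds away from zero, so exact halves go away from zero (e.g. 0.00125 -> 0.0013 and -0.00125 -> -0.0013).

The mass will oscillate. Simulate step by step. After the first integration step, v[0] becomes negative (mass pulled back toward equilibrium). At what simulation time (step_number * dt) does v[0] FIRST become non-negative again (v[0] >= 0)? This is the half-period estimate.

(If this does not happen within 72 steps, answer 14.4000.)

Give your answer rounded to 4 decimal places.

Step 0: x=[4.2000] v=[0.0000]
Step 1: x=[4.0873] v=[-0.5633]
Step 2: x=[3.8717] v=[-1.0778]
Step 3: x=[3.5719] v=[-1.4989]
Step 4: x=[3.2139] v=[-1.7901]
Step 5: x=[2.8287] v=[-1.9261]
Step 6: x=[2.4497] v=[-1.8952]
Step 7: x=[2.1097] v=[-1.7001]
Step 8: x=[1.8382] v=[-1.3576]
Step 9: x=[1.6587] v=[-0.8975]
Step 10: x=[1.5868] v=[-0.3596]
Step 11: x=[1.6287] v=[0.2095]
First v>=0 after going negative at step 11, time=2.2000

Answer: 2.2000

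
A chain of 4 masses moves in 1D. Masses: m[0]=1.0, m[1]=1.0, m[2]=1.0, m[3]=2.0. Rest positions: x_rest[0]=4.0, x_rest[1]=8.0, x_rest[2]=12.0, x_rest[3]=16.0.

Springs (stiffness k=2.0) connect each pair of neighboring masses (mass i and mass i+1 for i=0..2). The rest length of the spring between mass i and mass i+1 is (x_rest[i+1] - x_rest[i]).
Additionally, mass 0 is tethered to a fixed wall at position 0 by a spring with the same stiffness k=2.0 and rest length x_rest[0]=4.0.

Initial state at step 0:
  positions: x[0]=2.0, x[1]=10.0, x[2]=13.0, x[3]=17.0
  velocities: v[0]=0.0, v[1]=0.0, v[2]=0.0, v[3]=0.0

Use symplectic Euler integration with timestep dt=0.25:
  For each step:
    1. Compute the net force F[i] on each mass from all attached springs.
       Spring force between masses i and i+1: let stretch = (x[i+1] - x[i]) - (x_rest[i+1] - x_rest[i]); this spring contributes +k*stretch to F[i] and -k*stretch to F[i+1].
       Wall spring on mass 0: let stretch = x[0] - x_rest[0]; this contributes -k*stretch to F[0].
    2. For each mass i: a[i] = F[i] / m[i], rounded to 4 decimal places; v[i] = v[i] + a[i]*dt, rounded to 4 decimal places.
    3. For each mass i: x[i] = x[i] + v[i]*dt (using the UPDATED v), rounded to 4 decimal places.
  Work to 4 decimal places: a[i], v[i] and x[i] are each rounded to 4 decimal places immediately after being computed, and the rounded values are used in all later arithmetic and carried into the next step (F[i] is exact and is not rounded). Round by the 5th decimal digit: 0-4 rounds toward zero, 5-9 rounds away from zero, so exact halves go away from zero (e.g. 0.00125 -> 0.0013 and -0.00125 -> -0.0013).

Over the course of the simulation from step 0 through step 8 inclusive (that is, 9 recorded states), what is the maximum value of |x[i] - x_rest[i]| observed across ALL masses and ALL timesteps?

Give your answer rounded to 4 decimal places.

Step 0: x=[2.0000 10.0000 13.0000 17.0000] v=[0.0000 0.0000 0.0000 0.0000]
Step 1: x=[2.7500 9.3750 13.1250 17.0000] v=[3.0000 -2.5000 0.5000 0.0000]
Step 2: x=[3.9844 8.3906 13.2656 17.0078] v=[4.9375 -3.9375 0.5625 0.0313]
Step 3: x=[5.2715 7.4648 13.2646 17.0318] v=[5.1484 -3.7031 -0.0039 0.0958]
Step 4: x=[6.1738 6.9898 13.0096 17.0703] v=[3.6093 -1.8999 -1.0202 0.1540]
Step 5: x=[6.4064 7.1653 12.5097 17.1050] v=[0.9304 0.7020 -1.9998 0.1388]
Step 6: x=[5.9331 7.9140 11.9161 17.1025] v=[-1.8934 2.9948 -2.3744 -0.0100]
Step 7: x=[4.9657 8.9154 11.4705 17.0259] v=[-3.8695 4.0054 -1.7823 -0.3066]
Step 8: x=[3.8713 9.7424 11.4000 16.8520] v=[-4.3775 3.3081 -0.2822 -0.6955]
Max displacement = 2.4064

Answer: 2.4064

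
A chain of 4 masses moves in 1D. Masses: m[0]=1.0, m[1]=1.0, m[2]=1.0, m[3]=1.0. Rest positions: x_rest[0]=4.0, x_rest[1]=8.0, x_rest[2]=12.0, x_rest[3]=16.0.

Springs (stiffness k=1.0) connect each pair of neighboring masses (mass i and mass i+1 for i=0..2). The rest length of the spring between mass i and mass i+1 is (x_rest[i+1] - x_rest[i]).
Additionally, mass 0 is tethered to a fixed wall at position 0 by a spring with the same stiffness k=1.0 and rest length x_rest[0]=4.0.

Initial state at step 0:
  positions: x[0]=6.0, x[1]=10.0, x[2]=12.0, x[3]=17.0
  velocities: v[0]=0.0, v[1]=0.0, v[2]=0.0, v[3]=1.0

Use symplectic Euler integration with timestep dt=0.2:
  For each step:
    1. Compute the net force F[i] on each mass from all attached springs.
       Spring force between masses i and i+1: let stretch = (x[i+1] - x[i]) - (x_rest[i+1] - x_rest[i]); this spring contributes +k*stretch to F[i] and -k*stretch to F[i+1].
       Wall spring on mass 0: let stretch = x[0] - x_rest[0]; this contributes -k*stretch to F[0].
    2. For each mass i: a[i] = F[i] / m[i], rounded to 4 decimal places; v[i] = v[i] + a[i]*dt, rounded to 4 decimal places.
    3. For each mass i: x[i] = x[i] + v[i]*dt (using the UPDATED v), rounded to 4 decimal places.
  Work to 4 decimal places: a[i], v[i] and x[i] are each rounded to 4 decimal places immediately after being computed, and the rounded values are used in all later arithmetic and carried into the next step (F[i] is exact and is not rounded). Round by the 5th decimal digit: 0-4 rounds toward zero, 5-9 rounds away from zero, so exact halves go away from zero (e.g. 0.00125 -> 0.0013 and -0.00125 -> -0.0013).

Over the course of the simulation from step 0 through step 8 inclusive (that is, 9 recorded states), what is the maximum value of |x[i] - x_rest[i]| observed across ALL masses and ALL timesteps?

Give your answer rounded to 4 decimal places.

Step 0: x=[6.0000 10.0000 12.0000 17.0000] v=[0.0000 0.0000 0.0000 1.0000]
Step 1: x=[5.9200 9.9200 12.1200 17.1600] v=[-0.4000 -0.4000 0.6000 0.8000]
Step 2: x=[5.7632 9.7680 12.3536 17.2784] v=[-0.7840 -0.7600 1.1680 0.5920]
Step 3: x=[5.5361 9.5592 12.6808 17.3598] v=[-1.1357 -1.0438 1.6358 0.4070]
Step 4: x=[5.2484 9.3144 13.0703 17.4140] v=[-1.4383 -1.2241 1.9473 0.2712]
Step 5: x=[4.9134 9.0572 13.4833 17.4545] v=[-1.6748 -1.2861 2.0649 0.2025]
Step 6: x=[4.5477 8.8113 13.8781 17.4962] v=[-1.8287 -1.2296 1.9739 0.2083]
Step 7: x=[4.1706 8.5975 14.2149 17.5531] v=[-1.8855 -1.0690 1.6842 0.2847]
Step 8: x=[3.8038 8.4313 14.4606 17.6365] v=[-1.8342 -0.8309 1.2284 0.4171]
Max displacement = 2.4606

Answer: 2.4606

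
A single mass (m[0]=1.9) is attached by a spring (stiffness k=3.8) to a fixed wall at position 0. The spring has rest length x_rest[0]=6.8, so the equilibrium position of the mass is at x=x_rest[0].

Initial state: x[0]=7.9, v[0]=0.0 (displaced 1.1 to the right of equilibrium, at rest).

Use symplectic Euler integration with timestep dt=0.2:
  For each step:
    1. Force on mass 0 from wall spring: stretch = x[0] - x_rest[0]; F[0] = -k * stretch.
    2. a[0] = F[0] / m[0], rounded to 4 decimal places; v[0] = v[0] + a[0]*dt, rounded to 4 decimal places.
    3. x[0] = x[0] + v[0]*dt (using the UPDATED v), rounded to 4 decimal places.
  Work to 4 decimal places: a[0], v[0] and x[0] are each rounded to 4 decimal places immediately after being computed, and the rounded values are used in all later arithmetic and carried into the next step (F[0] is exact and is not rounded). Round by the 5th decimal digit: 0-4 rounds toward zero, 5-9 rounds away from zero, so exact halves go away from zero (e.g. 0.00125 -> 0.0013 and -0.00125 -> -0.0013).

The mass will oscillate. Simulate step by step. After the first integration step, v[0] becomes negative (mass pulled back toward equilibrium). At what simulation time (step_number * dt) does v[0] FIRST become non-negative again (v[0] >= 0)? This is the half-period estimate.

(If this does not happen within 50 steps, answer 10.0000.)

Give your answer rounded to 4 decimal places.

Answer: 2.4000

Derivation:
Step 0: x=[7.9000] v=[0.0000]
Step 1: x=[7.8120] v=[-0.4400]
Step 2: x=[7.6430] v=[-0.8448]
Step 3: x=[7.4066] v=[-1.1820]
Step 4: x=[7.1217] v=[-1.4246]
Step 5: x=[6.8110] v=[-1.5533]
Step 6: x=[6.4995] v=[-1.5577]
Step 7: x=[6.2120] v=[-1.4375]
Step 8: x=[5.9715] v=[-1.2023]
Step 9: x=[5.7973] v=[-0.8709]
Step 10: x=[5.7033] v=[-0.4698]
Step 11: x=[5.6971] v=[-0.0311]
Step 12: x=[5.7791] v=[0.4101]
First v>=0 after going negative at step 12, time=2.4000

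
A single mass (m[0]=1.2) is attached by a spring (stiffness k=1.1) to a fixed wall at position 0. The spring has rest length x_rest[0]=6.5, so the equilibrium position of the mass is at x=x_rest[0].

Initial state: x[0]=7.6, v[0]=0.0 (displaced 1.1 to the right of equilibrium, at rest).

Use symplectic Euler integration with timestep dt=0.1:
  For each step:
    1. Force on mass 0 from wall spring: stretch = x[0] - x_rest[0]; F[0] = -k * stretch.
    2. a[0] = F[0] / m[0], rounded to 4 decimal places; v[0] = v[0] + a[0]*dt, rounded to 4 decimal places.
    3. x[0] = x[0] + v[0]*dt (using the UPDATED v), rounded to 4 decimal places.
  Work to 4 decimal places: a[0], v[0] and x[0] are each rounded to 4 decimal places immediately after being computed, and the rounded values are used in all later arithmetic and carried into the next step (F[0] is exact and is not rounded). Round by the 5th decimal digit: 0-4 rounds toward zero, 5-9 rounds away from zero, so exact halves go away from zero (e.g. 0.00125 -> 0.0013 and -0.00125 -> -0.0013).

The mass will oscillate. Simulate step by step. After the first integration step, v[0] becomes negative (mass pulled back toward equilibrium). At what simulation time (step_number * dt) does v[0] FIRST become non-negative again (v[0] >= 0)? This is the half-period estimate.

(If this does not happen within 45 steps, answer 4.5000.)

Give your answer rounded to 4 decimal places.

Answer: 3.3000

Derivation:
Step 0: x=[7.6000] v=[0.0000]
Step 1: x=[7.5899] v=[-0.1008]
Step 2: x=[7.5698] v=[-0.2007]
Step 3: x=[7.5399] v=[-0.2988]
Step 4: x=[7.5005] v=[-0.3941]
Step 5: x=[7.4519] v=[-0.4858]
Step 6: x=[7.3946] v=[-0.5731]
Step 7: x=[7.3291] v=[-0.6551]
Step 8: x=[7.2560] v=[-0.7311]
Step 9: x=[7.1760] v=[-0.8004]
Step 10: x=[7.0898] v=[-0.8624]
Step 11: x=[6.9982] v=[-0.9165]
Step 12: x=[6.9020] v=[-0.9622]
Step 13: x=[6.8021] v=[-0.9991]
Step 14: x=[6.6994] v=[-1.0268]
Step 15: x=[6.5949] v=[-1.0451]
Step 16: x=[6.4895] v=[-1.0538]
Step 17: x=[6.3842] v=[-1.0528]
Step 18: x=[6.2800] v=[-1.0422]
Step 19: x=[6.1778] v=[-1.0220]
Step 20: x=[6.0786] v=[-0.9925]
Step 21: x=[5.9832] v=[-0.9539]
Step 22: x=[5.8926] v=[-0.9065]
Step 23: x=[5.8075] v=[-0.8508]
Step 24: x=[5.7288] v=[-0.7873]
Step 25: x=[5.6571] v=[-0.7166]
Step 26: x=[5.5932] v=[-0.6393]
Step 27: x=[5.5376] v=[-0.5562]
Step 28: x=[5.4908] v=[-0.4680]
Step 29: x=[5.4533] v=[-0.3755]
Step 30: x=[5.4253] v=[-0.2796]
Step 31: x=[5.4072] v=[-0.1811]
Step 32: x=[5.3991] v=[-0.0809]
Step 33: x=[5.4011] v=[0.0200]
First v>=0 after going negative at step 33, time=3.3000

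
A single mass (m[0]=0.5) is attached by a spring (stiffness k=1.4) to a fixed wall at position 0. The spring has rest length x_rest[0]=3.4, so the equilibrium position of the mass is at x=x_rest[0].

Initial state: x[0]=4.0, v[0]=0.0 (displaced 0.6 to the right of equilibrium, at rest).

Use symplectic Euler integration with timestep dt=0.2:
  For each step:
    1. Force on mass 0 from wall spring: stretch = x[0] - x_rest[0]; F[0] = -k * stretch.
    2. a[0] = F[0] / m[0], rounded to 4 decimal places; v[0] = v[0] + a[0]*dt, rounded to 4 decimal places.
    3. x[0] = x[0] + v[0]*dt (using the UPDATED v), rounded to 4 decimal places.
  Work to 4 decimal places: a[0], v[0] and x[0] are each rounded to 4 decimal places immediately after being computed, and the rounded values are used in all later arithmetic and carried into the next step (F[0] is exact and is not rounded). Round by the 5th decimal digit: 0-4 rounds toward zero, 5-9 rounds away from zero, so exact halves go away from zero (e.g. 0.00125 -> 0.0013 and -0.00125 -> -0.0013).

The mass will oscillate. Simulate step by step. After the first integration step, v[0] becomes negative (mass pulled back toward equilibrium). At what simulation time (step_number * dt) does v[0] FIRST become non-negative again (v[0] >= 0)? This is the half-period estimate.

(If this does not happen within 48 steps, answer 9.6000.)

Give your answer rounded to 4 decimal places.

Step 0: x=[4.0000] v=[0.0000]
Step 1: x=[3.9328] v=[-0.3360]
Step 2: x=[3.8059] v=[-0.6344]
Step 3: x=[3.6336] v=[-0.8617]
Step 4: x=[3.4351] v=[-0.9925]
Step 5: x=[3.2327] v=[-1.0122]
Step 6: x=[3.0490] v=[-0.9185]
Step 7: x=[2.9046] v=[-0.7219]
Step 8: x=[2.8157] v=[-0.4445]
Step 9: x=[2.7922] v=[-0.1173]
Step 10: x=[2.8368] v=[0.2231]
First v>=0 after going negative at step 10, time=2.0000

Answer: 2.0000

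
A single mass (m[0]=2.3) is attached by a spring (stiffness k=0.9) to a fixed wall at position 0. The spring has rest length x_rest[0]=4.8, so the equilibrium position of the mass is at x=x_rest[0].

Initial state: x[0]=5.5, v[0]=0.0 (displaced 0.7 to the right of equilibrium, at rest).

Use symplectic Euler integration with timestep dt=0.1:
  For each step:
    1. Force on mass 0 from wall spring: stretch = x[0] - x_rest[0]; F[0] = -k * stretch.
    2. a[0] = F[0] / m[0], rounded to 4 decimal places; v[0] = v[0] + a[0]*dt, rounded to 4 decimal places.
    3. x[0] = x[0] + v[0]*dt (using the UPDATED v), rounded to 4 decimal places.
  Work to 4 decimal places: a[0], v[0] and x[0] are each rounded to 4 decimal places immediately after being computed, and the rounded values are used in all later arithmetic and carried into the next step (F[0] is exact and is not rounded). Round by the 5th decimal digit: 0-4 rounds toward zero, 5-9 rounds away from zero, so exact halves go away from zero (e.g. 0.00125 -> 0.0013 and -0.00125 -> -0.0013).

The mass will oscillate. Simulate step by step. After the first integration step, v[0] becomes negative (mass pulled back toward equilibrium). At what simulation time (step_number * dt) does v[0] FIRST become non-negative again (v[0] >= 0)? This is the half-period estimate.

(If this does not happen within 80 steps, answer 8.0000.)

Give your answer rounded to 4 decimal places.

Step 0: x=[5.5000] v=[0.0000]
Step 1: x=[5.4973] v=[-0.0274]
Step 2: x=[5.4918] v=[-0.0547]
Step 3: x=[5.4836] v=[-0.0818]
Step 4: x=[5.4727] v=[-0.1086]
Step 5: x=[5.4592] v=[-0.1349]
Step 6: x=[5.4431] v=[-0.1607]
Step 7: x=[5.4245] v=[-0.1859]
Step 8: x=[5.4035] v=[-0.2103]
Step 9: x=[5.3801] v=[-0.2339]
Step 10: x=[5.3544] v=[-0.2566]
Step 11: x=[5.3266] v=[-0.2783]
Step 12: x=[5.2967] v=[-0.2989]
Step 13: x=[5.2649] v=[-0.3183]
Step 14: x=[5.2313] v=[-0.3365]
Step 15: x=[5.1960] v=[-0.3534]
Step 16: x=[5.1591] v=[-0.3689]
Step 17: x=[5.1208] v=[-0.3830]
Step 18: x=[5.0812] v=[-0.3956]
Step 19: x=[5.0405] v=[-0.4066]
Step 20: x=[4.9989] v=[-0.4160]
Step 21: x=[4.9565] v=[-0.4238]
Step 22: x=[4.9135] v=[-0.4299]
Step 23: x=[4.8701] v=[-0.4343]
Step 24: x=[4.8264] v=[-0.4370]
Step 25: x=[4.7826] v=[-0.4380]
Step 26: x=[4.7389] v=[-0.4373]
Step 27: x=[4.6954] v=[-0.4349]
Step 28: x=[4.6523] v=[-0.4308]
Step 29: x=[4.6098] v=[-0.4250]
Step 30: x=[4.5680] v=[-0.4176]
Step 31: x=[4.5272] v=[-0.4085]
Step 32: x=[4.4874] v=[-0.3978]
Step 33: x=[4.4488] v=[-0.3856]
Step 34: x=[4.4116] v=[-0.3719]
Step 35: x=[4.3759] v=[-0.3567]
Step 36: x=[4.3419] v=[-0.3401]
Step 37: x=[4.3097] v=[-0.3222]
Step 38: x=[4.2794] v=[-0.3030]
Step 39: x=[4.2511] v=[-0.2826]
Step 40: x=[4.2250] v=[-0.2611]
Step 41: x=[4.2011] v=[-0.2386]
Step 42: x=[4.1796] v=[-0.2152]
Step 43: x=[4.1605] v=[-0.1909]
Step 44: x=[4.1439] v=[-0.1659]
Step 45: x=[4.1299] v=[-0.1402]
Step 46: x=[4.1185] v=[-0.1140]
Step 47: x=[4.1098] v=[-0.0873]
Step 48: x=[4.1038] v=[-0.0603]
Step 49: x=[4.1005] v=[-0.0331]
Step 50: x=[4.0999] v=[-0.0057]
Step 51: x=[4.1021] v=[0.0217]
First v>=0 after going negative at step 51, time=5.1000

Answer: 5.1000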